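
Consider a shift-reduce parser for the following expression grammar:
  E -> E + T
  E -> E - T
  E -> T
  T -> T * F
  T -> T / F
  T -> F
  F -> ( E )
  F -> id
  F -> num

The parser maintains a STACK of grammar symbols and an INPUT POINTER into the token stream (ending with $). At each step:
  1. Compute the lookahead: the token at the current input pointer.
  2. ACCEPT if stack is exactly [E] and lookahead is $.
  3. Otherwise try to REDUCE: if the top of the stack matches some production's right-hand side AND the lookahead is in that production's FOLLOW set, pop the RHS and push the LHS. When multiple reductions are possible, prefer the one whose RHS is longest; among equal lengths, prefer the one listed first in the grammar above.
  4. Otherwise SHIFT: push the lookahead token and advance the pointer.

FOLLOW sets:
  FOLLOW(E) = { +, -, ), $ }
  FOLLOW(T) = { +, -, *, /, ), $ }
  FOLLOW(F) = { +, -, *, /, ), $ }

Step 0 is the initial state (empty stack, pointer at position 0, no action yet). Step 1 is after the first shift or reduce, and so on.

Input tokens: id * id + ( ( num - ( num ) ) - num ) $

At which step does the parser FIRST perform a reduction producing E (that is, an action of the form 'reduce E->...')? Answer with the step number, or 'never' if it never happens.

Answer: 8

Derivation:
Step 1: shift id. Stack=[id] ptr=1 lookahead=* remaining=[* id + ( ( num - ( num ) ) - num ) $]
Step 2: reduce F->id. Stack=[F] ptr=1 lookahead=* remaining=[* id + ( ( num - ( num ) ) - num ) $]
Step 3: reduce T->F. Stack=[T] ptr=1 lookahead=* remaining=[* id + ( ( num - ( num ) ) - num ) $]
Step 4: shift *. Stack=[T *] ptr=2 lookahead=id remaining=[id + ( ( num - ( num ) ) - num ) $]
Step 5: shift id. Stack=[T * id] ptr=3 lookahead=+ remaining=[+ ( ( num - ( num ) ) - num ) $]
Step 6: reduce F->id. Stack=[T * F] ptr=3 lookahead=+ remaining=[+ ( ( num - ( num ) ) - num ) $]
Step 7: reduce T->T * F. Stack=[T] ptr=3 lookahead=+ remaining=[+ ( ( num - ( num ) ) - num ) $]
Step 8: reduce E->T. Stack=[E] ptr=3 lookahead=+ remaining=[+ ( ( num - ( num ) ) - num ) $]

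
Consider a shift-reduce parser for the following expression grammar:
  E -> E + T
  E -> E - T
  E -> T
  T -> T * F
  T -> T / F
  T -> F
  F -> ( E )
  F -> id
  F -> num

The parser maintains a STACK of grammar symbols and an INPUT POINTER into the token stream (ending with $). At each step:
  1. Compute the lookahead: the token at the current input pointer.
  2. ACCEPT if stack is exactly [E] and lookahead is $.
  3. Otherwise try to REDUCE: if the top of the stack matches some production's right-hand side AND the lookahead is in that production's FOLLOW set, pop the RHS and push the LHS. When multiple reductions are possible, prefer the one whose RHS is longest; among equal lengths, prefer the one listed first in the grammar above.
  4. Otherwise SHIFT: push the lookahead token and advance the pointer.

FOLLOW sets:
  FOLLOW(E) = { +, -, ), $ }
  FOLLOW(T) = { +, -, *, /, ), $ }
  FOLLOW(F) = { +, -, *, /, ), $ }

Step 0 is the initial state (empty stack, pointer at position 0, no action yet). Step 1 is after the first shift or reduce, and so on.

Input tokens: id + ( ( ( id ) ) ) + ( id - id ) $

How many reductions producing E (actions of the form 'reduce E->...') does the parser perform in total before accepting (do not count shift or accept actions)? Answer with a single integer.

Answer: 8

Derivation:
Step 1: shift id. Stack=[id] ptr=1 lookahead=+ remaining=[+ ( ( ( id ) ) ) + ( id - id ) $]
Step 2: reduce F->id. Stack=[F] ptr=1 lookahead=+ remaining=[+ ( ( ( id ) ) ) + ( id - id ) $]
Step 3: reduce T->F. Stack=[T] ptr=1 lookahead=+ remaining=[+ ( ( ( id ) ) ) + ( id - id ) $]
Step 4: reduce E->T. Stack=[E] ptr=1 lookahead=+ remaining=[+ ( ( ( id ) ) ) + ( id - id ) $]
Step 5: shift +. Stack=[E +] ptr=2 lookahead=( remaining=[( ( ( id ) ) ) + ( id - id ) $]
Step 6: shift (. Stack=[E + (] ptr=3 lookahead=( remaining=[( ( id ) ) ) + ( id - id ) $]
Step 7: shift (. Stack=[E + ( (] ptr=4 lookahead=( remaining=[( id ) ) ) + ( id - id ) $]
Step 8: shift (. Stack=[E + ( ( (] ptr=5 lookahead=id remaining=[id ) ) ) + ( id - id ) $]
Step 9: shift id. Stack=[E + ( ( ( id] ptr=6 lookahead=) remaining=[) ) ) + ( id - id ) $]
Step 10: reduce F->id. Stack=[E + ( ( ( F] ptr=6 lookahead=) remaining=[) ) ) + ( id - id ) $]
Step 11: reduce T->F. Stack=[E + ( ( ( T] ptr=6 lookahead=) remaining=[) ) ) + ( id - id ) $]
Step 12: reduce E->T. Stack=[E + ( ( ( E] ptr=6 lookahead=) remaining=[) ) ) + ( id - id ) $]
Step 13: shift ). Stack=[E + ( ( ( E )] ptr=7 lookahead=) remaining=[) ) + ( id - id ) $]
Step 14: reduce F->( E ). Stack=[E + ( ( F] ptr=7 lookahead=) remaining=[) ) + ( id - id ) $]
Step 15: reduce T->F. Stack=[E + ( ( T] ptr=7 lookahead=) remaining=[) ) + ( id - id ) $]
Step 16: reduce E->T. Stack=[E + ( ( E] ptr=7 lookahead=) remaining=[) ) + ( id - id ) $]
Step 17: shift ). Stack=[E + ( ( E )] ptr=8 lookahead=) remaining=[) + ( id - id ) $]
Step 18: reduce F->( E ). Stack=[E + ( F] ptr=8 lookahead=) remaining=[) + ( id - id ) $]
Step 19: reduce T->F. Stack=[E + ( T] ptr=8 lookahead=) remaining=[) + ( id - id ) $]
Step 20: reduce E->T. Stack=[E + ( E] ptr=8 lookahead=) remaining=[) + ( id - id ) $]
Step 21: shift ). Stack=[E + ( E )] ptr=9 lookahead=+ remaining=[+ ( id - id ) $]
Step 22: reduce F->( E ). Stack=[E + F] ptr=9 lookahead=+ remaining=[+ ( id - id ) $]
Step 23: reduce T->F. Stack=[E + T] ptr=9 lookahead=+ remaining=[+ ( id - id ) $]
Step 24: reduce E->E + T. Stack=[E] ptr=9 lookahead=+ remaining=[+ ( id - id ) $]
Step 25: shift +. Stack=[E +] ptr=10 lookahead=( remaining=[( id - id ) $]
Step 26: shift (. Stack=[E + (] ptr=11 lookahead=id remaining=[id - id ) $]
Step 27: shift id. Stack=[E + ( id] ptr=12 lookahead=- remaining=[- id ) $]
Step 28: reduce F->id. Stack=[E + ( F] ptr=12 lookahead=- remaining=[- id ) $]
Step 29: reduce T->F. Stack=[E + ( T] ptr=12 lookahead=- remaining=[- id ) $]
Step 30: reduce E->T. Stack=[E + ( E] ptr=12 lookahead=- remaining=[- id ) $]
Step 31: shift -. Stack=[E + ( E -] ptr=13 lookahead=id remaining=[id ) $]
Step 32: shift id. Stack=[E + ( E - id] ptr=14 lookahead=) remaining=[) $]
Step 33: reduce F->id. Stack=[E + ( E - F] ptr=14 lookahead=) remaining=[) $]
Step 34: reduce T->F. Stack=[E + ( E - T] ptr=14 lookahead=) remaining=[) $]
Step 35: reduce E->E - T. Stack=[E + ( E] ptr=14 lookahead=) remaining=[) $]
Step 36: shift ). Stack=[E + ( E )] ptr=15 lookahead=$ remaining=[$]
Step 37: reduce F->( E ). Stack=[E + F] ptr=15 lookahead=$ remaining=[$]
Step 38: reduce T->F. Stack=[E + T] ptr=15 lookahead=$ remaining=[$]
Step 39: reduce E->E + T. Stack=[E] ptr=15 lookahead=$ remaining=[$]
Step 40: accept. Stack=[E] ptr=15 lookahead=$ remaining=[$]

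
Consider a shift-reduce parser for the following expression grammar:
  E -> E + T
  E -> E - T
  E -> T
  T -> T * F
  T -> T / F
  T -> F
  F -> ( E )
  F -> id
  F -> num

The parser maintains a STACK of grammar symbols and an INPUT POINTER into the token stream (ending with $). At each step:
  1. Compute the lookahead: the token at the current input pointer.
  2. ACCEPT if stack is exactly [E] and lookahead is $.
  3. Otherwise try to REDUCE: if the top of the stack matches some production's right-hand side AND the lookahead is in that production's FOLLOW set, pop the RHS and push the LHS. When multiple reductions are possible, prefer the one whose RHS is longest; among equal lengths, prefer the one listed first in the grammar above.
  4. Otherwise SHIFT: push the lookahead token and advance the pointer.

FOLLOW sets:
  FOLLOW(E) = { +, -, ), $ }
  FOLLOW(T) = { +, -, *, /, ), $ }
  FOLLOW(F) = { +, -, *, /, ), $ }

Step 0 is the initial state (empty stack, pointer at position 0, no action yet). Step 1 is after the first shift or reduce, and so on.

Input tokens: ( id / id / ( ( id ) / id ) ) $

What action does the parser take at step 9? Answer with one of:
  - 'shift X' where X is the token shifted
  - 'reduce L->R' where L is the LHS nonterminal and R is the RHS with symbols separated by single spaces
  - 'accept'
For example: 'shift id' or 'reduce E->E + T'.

Answer: shift /

Derivation:
Step 1: shift (. Stack=[(] ptr=1 lookahead=id remaining=[id / id / ( ( id ) / id ) ) $]
Step 2: shift id. Stack=[( id] ptr=2 lookahead=/ remaining=[/ id / ( ( id ) / id ) ) $]
Step 3: reduce F->id. Stack=[( F] ptr=2 lookahead=/ remaining=[/ id / ( ( id ) / id ) ) $]
Step 4: reduce T->F. Stack=[( T] ptr=2 lookahead=/ remaining=[/ id / ( ( id ) / id ) ) $]
Step 5: shift /. Stack=[( T /] ptr=3 lookahead=id remaining=[id / ( ( id ) / id ) ) $]
Step 6: shift id. Stack=[( T / id] ptr=4 lookahead=/ remaining=[/ ( ( id ) / id ) ) $]
Step 7: reduce F->id. Stack=[( T / F] ptr=4 lookahead=/ remaining=[/ ( ( id ) / id ) ) $]
Step 8: reduce T->T / F. Stack=[( T] ptr=4 lookahead=/ remaining=[/ ( ( id ) / id ) ) $]
Step 9: shift /. Stack=[( T /] ptr=5 lookahead=( remaining=[( ( id ) / id ) ) $]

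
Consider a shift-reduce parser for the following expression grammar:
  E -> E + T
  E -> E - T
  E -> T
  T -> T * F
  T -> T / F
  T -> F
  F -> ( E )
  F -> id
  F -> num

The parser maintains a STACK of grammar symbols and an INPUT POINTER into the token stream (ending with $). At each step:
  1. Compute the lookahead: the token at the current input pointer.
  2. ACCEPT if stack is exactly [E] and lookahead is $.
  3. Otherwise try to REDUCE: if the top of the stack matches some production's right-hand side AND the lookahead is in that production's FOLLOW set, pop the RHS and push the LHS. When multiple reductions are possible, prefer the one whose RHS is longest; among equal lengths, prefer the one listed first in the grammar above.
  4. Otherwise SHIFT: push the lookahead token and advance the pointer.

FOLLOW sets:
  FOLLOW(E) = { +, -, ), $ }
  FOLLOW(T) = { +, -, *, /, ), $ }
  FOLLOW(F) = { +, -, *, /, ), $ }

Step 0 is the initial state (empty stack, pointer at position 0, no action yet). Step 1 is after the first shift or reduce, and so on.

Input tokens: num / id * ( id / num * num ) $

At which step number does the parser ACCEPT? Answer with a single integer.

Answer: 26

Derivation:
Step 1: shift num. Stack=[num] ptr=1 lookahead=/ remaining=[/ id * ( id / num * num ) $]
Step 2: reduce F->num. Stack=[F] ptr=1 lookahead=/ remaining=[/ id * ( id / num * num ) $]
Step 3: reduce T->F. Stack=[T] ptr=1 lookahead=/ remaining=[/ id * ( id / num * num ) $]
Step 4: shift /. Stack=[T /] ptr=2 lookahead=id remaining=[id * ( id / num * num ) $]
Step 5: shift id. Stack=[T / id] ptr=3 lookahead=* remaining=[* ( id / num * num ) $]
Step 6: reduce F->id. Stack=[T / F] ptr=3 lookahead=* remaining=[* ( id / num * num ) $]
Step 7: reduce T->T / F. Stack=[T] ptr=3 lookahead=* remaining=[* ( id / num * num ) $]
Step 8: shift *. Stack=[T *] ptr=4 lookahead=( remaining=[( id / num * num ) $]
Step 9: shift (. Stack=[T * (] ptr=5 lookahead=id remaining=[id / num * num ) $]
Step 10: shift id. Stack=[T * ( id] ptr=6 lookahead=/ remaining=[/ num * num ) $]
Step 11: reduce F->id. Stack=[T * ( F] ptr=6 lookahead=/ remaining=[/ num * num ) $]
Step 12: reduce T->F. Stack=[T * ( T] ptr=6 lookahead=/ remaining=[/ num * num ) $]
Step 13: shift /. Stack=[T * ( T /] ptr=7 lookahead=num remaining=[num * num ) $]
Step 14: shift num. Stack=[T * ( T / num] ptr=8 lookahead=* remaining=[* num ) $]
Step 15: reduce F->num. Stack=[T * ( T / F] ptr=8 lookahead=* remaining=[* num ) $]
Step 16: reduce T->T / F. Stack=[T * ( T] ptr=8 lookahead=* remaining=[* num ) $]
Step 17: shift *. Stack=[T * ( T *] ptr=9 lookahead=num remaining=[num ) $]
Step 18: shift num. Stack=[T * ( T * num] ptr=10 lookahead=) remaining=[) $]
Step 19: reduce F->num. Stack=[T * ( T * F] ptr=10 lookahead=) remaining=[) $]
Step 20: reduce T->T * F. Stack=[T * ( T] ptr=10 lookahead=) remaining=[) $]
Step 21: reduce E->T. Stack=[T * ( E] ptr=10 lookahead=) remaining=[) $]
Step 22: shift ). Stack=[T * ( E )] ptr=11 lookahead=$ remaining=[$]
Step 23: reduce F->( E ). Stack=[T * F] ptr=11 lookahead=$ remaining=[$]
Step 24: reduce T->T * F. Stack=[T] ptr=11 lookahead=$ remaining=[$]
Step 25: reduce E->T. Stack=[E] ptr=11 lookahead=$ remaining=[$]
Step 26: accept. Stack=[E] ptr=11 lookahead=$ remaining=[$]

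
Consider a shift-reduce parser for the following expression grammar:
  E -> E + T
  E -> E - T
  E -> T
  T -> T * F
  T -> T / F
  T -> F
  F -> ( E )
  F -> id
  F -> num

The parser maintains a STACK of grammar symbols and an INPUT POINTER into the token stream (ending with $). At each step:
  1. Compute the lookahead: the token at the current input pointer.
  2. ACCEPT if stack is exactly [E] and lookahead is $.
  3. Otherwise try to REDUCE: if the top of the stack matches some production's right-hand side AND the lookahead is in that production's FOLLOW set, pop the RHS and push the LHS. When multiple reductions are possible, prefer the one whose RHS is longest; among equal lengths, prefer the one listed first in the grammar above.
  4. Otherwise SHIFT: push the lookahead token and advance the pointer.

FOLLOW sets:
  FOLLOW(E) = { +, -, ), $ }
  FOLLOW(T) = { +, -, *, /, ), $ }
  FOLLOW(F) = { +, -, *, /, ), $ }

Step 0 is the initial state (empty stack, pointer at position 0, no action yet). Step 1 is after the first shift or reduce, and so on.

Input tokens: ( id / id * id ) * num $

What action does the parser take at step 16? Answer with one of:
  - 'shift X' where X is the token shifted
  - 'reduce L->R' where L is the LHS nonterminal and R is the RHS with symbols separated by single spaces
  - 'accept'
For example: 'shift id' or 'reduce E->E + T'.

Answer: reduce T->F

Derivation:
Step 1: shift (. Stack=[(] ptr=1 lookahead=id remaining=[id / id * id ) * num $]
Step 2: shift id. Stack=[( id] ptr=2 lookahead=/ remaining=[/ id * id ) * num $]
Step 3: reduce F->id. Stack=[( F] ptr=2 lookahead=/ remaining=[/ id * id ) * num $]
Step 4: reduce T->F. Stack=[( T] ptr=2 lookahead=/ remaining=[/ id * id ) * num $]
Step 5: shift /. Stack=[( T /] ptr=3 lookahead=id remaining=[id * id ) * num $]
Step 6: shift id. Stack=[( T / id] ptr=4 lookahead=* remaining=[* id ) * num $]
Step 7: reduce F->id. Stack=[( T / F] ptr=4 lookahead=* remaining=[* id ) * num $]
Step 8: reduce T->T / F. Stack=[( T] ptr=4 lookahead=* remaining=[* id ) * num $]
Step 9: shift *. Stack=[( T *] ptr=5 lookahead=id remaining=[id ) * num $]
Step 10: shift id. Stack=[( T * id] ptr=6 lookahead=) remaining=[) * num $]
Step 11: reduce F->id. Stack=[( T * F] ptr=6 lookahead=) remaining=[) * num $]
Step 12: reduce T->T * F. Stack=[( T] ptr=6 lookahead=) remaining=[) * num $]
Step 13: reduce E->T. Stack=[( E] ptr=6 lookahead=) remaining=[) * num $]
Step 14: shift ). Stack=[( E )] ptr=7 lookahead=* remaining=[* num $]
Step 15: reduce F->( E ). Stack=[F] ptr=7 lookahead=* remaining=[* num $]
Step 16: reduce T->F. Stack=[T] ptr=7 lookahead=* remaining=[* num $]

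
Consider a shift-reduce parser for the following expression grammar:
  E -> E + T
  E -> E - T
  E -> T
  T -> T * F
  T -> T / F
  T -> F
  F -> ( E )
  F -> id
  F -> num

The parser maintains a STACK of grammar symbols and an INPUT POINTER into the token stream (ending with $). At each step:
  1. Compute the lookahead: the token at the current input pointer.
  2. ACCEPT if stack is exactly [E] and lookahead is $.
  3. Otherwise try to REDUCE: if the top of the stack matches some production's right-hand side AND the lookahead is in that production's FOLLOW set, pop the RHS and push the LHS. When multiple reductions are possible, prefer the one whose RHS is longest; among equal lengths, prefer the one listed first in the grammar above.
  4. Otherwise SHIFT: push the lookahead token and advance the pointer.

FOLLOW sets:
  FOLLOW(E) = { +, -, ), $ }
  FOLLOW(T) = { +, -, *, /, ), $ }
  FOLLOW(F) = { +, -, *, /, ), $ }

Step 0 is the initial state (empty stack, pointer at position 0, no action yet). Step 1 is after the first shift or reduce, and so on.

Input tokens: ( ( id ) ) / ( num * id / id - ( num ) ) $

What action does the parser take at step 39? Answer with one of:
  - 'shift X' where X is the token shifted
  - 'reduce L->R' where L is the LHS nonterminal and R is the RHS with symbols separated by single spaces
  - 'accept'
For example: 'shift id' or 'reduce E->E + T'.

Answer: reduce F->( E )

Derivation:
Step 1: shift (. Stack=[(] ptr=1 lookahead=( remaining=[( id ) ) / ( num * id / id - ( num ) ) $]
Step 2: shift (. Stack=[( (] ptr=2 lookahead=id remaining=[id ) ) / ( num * id / id - ( num ) ) $]
Step 3: shift id. Stack=[( ( id] ptr=3 lookahead=) remaining=[) ) / ( num * id / id - ( num ) ) $]
Step 4: reduce F->id. Stack=[( ( F] ptr=3 lookahead=) remaining=[) ) / ( num * id / id - ( num ) ) $]
Step 5: reduce T->F. Stack=[( ( T] ptr=3 lookahead=) remaining=[) ) / ( num * id / id - ( num ) ) $]
Step 6: reduce E->T. Stack=[( ( E] ptr=3 lookahead=) remaining=[) ) / ( num * id / id - ( num ) ) $]
Step 7: shift ). Stack=[( ( E )] ptr=4 lookahead=) remaining=[) / ( num * id / id - ( num ) ) $]
Step 8: reduce F->( E ). Stack=[( F] ptr=4 lookahead=) remaining=[) / ( num * id / id - ( num ) ) $]
Step 9: reduce T->F. Stack=[( T] ptr=4 lookahead=) remaining=[) / ( num * id / id - ( num ) ) $]
Step 10: reduce E->T. Stack=[( E] ptr=4 lookahead=) remaining=[) / ( num * id / id - ( num ) ) $]
Step 11: shift ). Stack=[( E )] ptr=5 lookahead=/ remaining=[/ ( num * id / id - ( num ) ) $]
Step 12: reduce F->( E ). Stack=[F] ptr=5 lookahead=/ remaining=[/ ( num * id / id - ( num ) ) $]
Step 13: reduce T->F. Stack=[T] ptr=5 lookahead=/ remaining=[/ ( num * id / id - ( num ) ) $]
Step 14: shift /. Stack=[T /] ptr=6 lookahead=( remaining=[( num * id / id - ( num ) ) $]
Step 15: shift (. Stack=[T / (] ptr=7 lookahead=num remaining=[num * id / id - ( num ) ) $]
Step 16: shift num. Stack=[T / ( num] ptr=8 lookahead=* remaining=[* id / id - ( num ) ) $]
Step 17: reduce F->num. Stack=[T / ( F] ptr=8 lookahead=* remaining=[* id / id - ( num ) ) $]
Step 18: reduce T->F. Stack=[T / ( T] ptr=8 lookahead=* remaining=[* id / id - ( num ) ) $]
Step 19: shift *. Stack=[T / ( T *] ptr=9 lookahead=id remaining=[id / id - ( num ) ) $]
Step 20: shift id. Stack=[T / ( T * id] ptr=10 lookahead=/ remaining=[/ id - ( num ) ) $]
Step 21: reduce F->id. Stack=[T / ( T * F] ptr=10 lookahead=/ remaining=[/ id - ( num ) ) $]
Step 22: reduce T->T * F. Stack=[T / ( T] ptr=10 lookahead=/ remaining=[/ id - ( num ) ) $]
Step 23: shift /. Stack=[T / ( T /] ptr=11 lookahead=id remaining=[id - ( num ) ) $]
Step 24: shift id. Stack=[T / ( T / id] ptr=12 lookahead=- remaining=[- ( num ) ) $]
Step 25: reduce F->id. Stack=[T / ( T / F] ptr=12 lookahead=- remaining=[- ( num ) ) $]
Step 26: reduce T->T / F. Stack=[T / ( T] ptr=12 lookahead=- remaining=[- ( num ) ) $]
Step 27: reduce E->T. Stack=[T / ( E] ptr=12 lookahead=- remaining=[- ( num ) ) $]
Step 28: shift -. Stack=[T / ( E -] ptr=13 lookahead=( remaining=[( num ) ) $]
Step 29: shift (. Stack=[T / ( E - (] ptr=14 lookahead=num remaining=[num ) ) $]
Step 30: shift num. Stack=[T / ( E - ( num] ptr=15 lookahead=) remaining=[) ) $]
Step 31: reduce F->num. Stack=[T / ( E - ( F] ptr=15 lookahead=) remaining=[) ) $]
Step 32: reduce T->F. Stack=[T / ( E - ( T] ptr=15 lookahead=) remaining=[) ) $]
Step 33: reduce E->T. Stack=[T / ( E - ( E] ptr=15 lookahead=) remaining=[) ) $]
Step 34: shift ). Stack=[T / ( E - ( E )] ptr=16 lookahead=) remaining=[) $]
Step 35: reduce F->( E ). Stack=[T / ( E - F] ptr=16 lookahead=) remaining=[) $]
Step 36: reduce T->F. Stack=[T / ( E - T] ptr=16 lookahead=) remaining=[) $]
Step 37: reduce E->E - T. Stack=[T / ( E] ptr=16 lookahead=) remaining=[) $]
Step 38: shift ). Stack=[T / ( E )] ptr=17 lookahead=$ remaining=[$]
Step 39: reduce F->( E ). Stack=[T / F] ptr=17 lookahead=$ remaining=[$]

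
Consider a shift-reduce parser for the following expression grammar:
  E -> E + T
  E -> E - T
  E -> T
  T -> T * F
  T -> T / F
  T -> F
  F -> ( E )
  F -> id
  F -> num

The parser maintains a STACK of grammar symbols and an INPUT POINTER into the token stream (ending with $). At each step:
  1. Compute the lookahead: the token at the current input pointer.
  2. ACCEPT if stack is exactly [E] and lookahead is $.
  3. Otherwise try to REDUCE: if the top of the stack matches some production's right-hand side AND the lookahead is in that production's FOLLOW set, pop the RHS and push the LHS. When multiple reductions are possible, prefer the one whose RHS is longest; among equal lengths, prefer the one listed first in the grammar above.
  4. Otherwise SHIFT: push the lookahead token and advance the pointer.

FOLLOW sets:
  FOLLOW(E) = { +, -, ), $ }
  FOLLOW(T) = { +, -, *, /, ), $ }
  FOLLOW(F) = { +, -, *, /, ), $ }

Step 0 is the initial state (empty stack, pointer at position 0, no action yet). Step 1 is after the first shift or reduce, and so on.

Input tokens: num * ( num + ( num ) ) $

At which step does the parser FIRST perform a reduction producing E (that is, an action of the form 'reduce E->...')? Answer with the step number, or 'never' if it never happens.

Step 1: shift num. Stack=[num] ptr=1 lookahead=* remaining=[* ( num + ( num ) ) $]
Step 2: reduce F->num. Stack=[F] ptr=1 lookahead=* remaining=[* ( num + ( num ) ) $]
Step 3: reduce T->F. Stack=[T] ptr=1 lookahead=* remaining=[* ( num + ( num ) ) $]
Step 4: shift *. Stack=[T *] ptr=2 lookahead=( remaining=[( num + ( num ) ) $]
Step 5: shift (. Stack=[T * (] ptr=3 lookahead=num remaining=[num + ( num ) ) $]
Step 6: shift num. Stack=[T * ( num] ptr=4 lookahead=+ remaining=[+ ( num ) ) $]
Step 7: reduce F->num. Stack=[T * ( F] ptr=4 lookahead=+ remaining=[+ ( num ) ) $]
Step 8: reduce T->F. Stack=[T * ( T] ptr=4 lookahead=+ remaining=[+ ( num ) ) $]
Step 9: reduce E->T. Stack=[T * ( E] ptr=4 lookahead=+ remaining=[+ ( num ) ) $]

Answer: 9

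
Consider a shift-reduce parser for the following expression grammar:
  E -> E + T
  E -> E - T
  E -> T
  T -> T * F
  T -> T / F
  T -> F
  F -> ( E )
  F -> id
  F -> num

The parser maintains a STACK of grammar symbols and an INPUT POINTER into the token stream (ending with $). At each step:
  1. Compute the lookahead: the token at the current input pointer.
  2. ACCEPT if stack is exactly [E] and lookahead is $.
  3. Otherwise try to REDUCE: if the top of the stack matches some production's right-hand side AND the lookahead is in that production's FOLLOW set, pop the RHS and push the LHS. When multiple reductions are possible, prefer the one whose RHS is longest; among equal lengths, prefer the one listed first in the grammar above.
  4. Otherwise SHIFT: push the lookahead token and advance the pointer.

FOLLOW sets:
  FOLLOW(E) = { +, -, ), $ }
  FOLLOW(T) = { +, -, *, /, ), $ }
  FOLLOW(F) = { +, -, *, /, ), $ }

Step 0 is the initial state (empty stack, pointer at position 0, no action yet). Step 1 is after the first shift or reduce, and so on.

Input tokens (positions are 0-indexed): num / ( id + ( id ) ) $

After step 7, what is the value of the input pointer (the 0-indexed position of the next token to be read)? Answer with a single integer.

Answer: 4

Derivation:
Step 1: shift num. Stack=[num] ptr=1 lookahead=/ remaining=[/ ( id + ( id ) ) $]
Step 2: reduce F->num. Stack=[F] ptr=1 lookahead=/ remaining=[/ ( id + ( id ) ) $]
Step 3: reduce T->F. Stack=[T] ptr=1 lookahead=/ remaining=[/ ( id + ( id ) ) $]
Step 4: shift /. Stack=[T /] ptr=2 lookahead=( remaining=[( id + ( id ) ) $]
Step 5: shift (. Stack=[T / (] ptr=3 lookahead=id remaining=[id + ( id ) ) $]
Step 6: shift id. Stack=[T / ( id] ptr=4 lookahead=+ remaining=[+ ( id ) ) $]
Step 7: reduce F->id. Stack=[T / ( F] ptr=4 lookahead=+ remaining=[+ ( id ) ) $]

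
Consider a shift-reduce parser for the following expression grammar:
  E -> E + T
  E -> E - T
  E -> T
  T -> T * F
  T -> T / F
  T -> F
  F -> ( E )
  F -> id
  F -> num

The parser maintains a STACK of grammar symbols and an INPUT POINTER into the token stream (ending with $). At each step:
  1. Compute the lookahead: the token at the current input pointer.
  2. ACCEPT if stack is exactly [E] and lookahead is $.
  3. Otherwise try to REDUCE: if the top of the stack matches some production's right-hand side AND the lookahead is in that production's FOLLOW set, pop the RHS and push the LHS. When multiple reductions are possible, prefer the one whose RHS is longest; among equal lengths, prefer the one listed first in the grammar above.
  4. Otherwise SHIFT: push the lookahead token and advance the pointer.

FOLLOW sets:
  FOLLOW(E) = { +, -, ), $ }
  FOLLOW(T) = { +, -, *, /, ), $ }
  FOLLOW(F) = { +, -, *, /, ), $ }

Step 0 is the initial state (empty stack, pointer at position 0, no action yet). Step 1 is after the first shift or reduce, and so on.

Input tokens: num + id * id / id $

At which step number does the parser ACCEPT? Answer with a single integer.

Answer: 18

Derivation:
Step 1: shift num. Stack=[num] ptr=1 lookahead=+ remaining=[+ id * id / id $]
Step 2: reduce F->num. Stack=[F] ptr=1 lookahead=+ remaining=[+ id * id / id $]
Step 3: reduce T->F. Stack=[T] ptr=1 lookahead=+ remaining=[+ id * id / id $]
Step 4: reduce E->T. Stack=[E] ptr=1 lookahead=+ remaining=[+ id * id / id $]
Step 5: shift +. Stack=[E +] ptr=2 lookahead=id remaining=[id * id / id $]
Step 6: shift id. Stack=[E + id] ptr=3 lookahead=* remaining=[* id / id $]
Step 7: reduce F->id. Stack=[E + F] ptr=3 lookahead=* remaining=[* id / id $]
Step 8: reduce T->F. Stack=[E + T] ptr=3 lookahead=* remaining=[* id / id $]
Step 9: shift *. Stack=[E + T *] ptr=4 lookahead=id remaining=[id / id $]
Step 10: shift id. Stack=[E + T * id] ptr=5 lookahead=/ remaining=[/ id $]
Step 11: reduce F->id. Stack=[E + T * F] ptr=5 lookahead=/ remaining=[/ id $]
Step 12: reduce T->T * F. Stack=[E + T] ptr=5 lookahead=/ remaining=[/ id $]
Step 13: shift /. Stack=[E + T /] ptr=6 lookahead=id remaining=[id $]
Step 14: shift id. Stack=[E + T / id] ptr=7 lookahead=$ remaining=[$]
Step 15: reduce F->id. Stack=[E + T / F] ptr=7 lookahead=$ remaining=[$]
Step 16: reduce T->T / F. Stack=[E + T] ptr=7 lookahead=$ remaining=[$]
Step 17: reduce E->E + T. Stack=[E] ptr=7 lookahead=$ remaining=[$]
Step 18: accept. Stack=[E] ptr=7 lookahead=$ remaining=[$]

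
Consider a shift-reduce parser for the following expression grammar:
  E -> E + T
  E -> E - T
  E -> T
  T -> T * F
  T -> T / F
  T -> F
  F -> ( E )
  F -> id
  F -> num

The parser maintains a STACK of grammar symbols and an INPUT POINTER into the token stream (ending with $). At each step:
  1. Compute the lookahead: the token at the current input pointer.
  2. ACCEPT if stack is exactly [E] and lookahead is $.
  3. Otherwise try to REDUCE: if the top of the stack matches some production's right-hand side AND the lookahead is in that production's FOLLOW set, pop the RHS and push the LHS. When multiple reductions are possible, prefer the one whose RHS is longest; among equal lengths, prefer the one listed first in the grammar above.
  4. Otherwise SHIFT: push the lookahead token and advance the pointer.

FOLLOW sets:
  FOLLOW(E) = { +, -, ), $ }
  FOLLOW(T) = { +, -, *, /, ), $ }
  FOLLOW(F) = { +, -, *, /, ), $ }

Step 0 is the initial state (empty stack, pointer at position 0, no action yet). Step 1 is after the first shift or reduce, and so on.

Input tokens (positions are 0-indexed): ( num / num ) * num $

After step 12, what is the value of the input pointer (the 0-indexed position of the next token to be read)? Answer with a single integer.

Step 1: shift (. Stack=[(] ptr=1 lookahead=num remaining=[num / num ) * num $]
Step 2: shift num. Stack=[( num] ptr=2 lookahead=/ remaining=[/ num ) * num $]
Step 3: reduce F->num. Stack=[( F] ptr=2 lookahead=/ remaining=[/ num ) * num $]
Step 4: reduce T->F. Stack=[( T] ptr=2 lookahead=/ remaining=[/ num ) * num $]
Step 5: shift /. Stack=[( T /] ptr=3 lookahead=num remaining=[num ) * num $]
Step 6: shift num. Stack=[( T / num] ptr=4 lookahead=) remaining=[) * num $]
Step 7: reduce F->num. Stack=[( T / F] ptr=4 lookahead=) remaining=[) * num $]
Step 8: reduce T->T / F. Stack=[( T] ptr=4 lookahead=) remaining=[) * num $]
Step 9: reduce E->T. Stack=[( E] ptr=4 lookahead=) remaining=[) * num $]
Step 10: shift ). Stack=[( E )] ptr=5 lookahead=* remaining=[* num $]
Step 11: reduce F->( E ). Stack=[F] ptr=5 lookahead=* remaining=[* num $]
Step 12: reduce T->F. Stack=[T] ptr=5 lookahead=* remaining=[* num $]

Answer: 5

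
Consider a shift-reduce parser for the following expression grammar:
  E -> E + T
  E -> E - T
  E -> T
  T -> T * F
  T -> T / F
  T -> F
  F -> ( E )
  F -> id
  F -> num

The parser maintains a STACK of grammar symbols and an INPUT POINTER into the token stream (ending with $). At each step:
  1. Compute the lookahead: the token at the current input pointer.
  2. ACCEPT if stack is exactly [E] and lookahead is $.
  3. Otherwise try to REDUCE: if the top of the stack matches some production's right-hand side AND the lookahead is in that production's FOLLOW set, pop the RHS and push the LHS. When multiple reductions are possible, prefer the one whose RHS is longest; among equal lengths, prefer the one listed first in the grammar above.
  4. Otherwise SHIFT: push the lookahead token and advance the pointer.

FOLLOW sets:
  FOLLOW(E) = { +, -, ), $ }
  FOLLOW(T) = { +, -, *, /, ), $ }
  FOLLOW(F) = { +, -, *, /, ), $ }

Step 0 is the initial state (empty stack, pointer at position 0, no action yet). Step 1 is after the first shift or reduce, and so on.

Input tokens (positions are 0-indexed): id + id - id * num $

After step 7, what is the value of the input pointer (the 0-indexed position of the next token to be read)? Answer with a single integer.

Step 1: shift id. Stack=[id] ptr=1 lookahead=+ remaining=[+ id - id * num $]
Step 2: reduce F->id. Stack=[F] ptr=1 lookahead=+ remaining=[+ id - id * num $]
Step 3: reduce T->F. Stack=[T] ptr=1 lookahead=+ remaining=[+ id - id * num $]
Step 4: reduce E->T. Stack=[E] ptr=1 lookahead=+ remaining=[+ id - id * num $]
Step 5: shift +. Stack=[E +] ptr=2 lookahead=id remaining=[id - id * num $]
Step 6: shift id. Stack=[E + id] ptr=3 lookahead=- remaining=[- id * num $]
Step 7: reduce F->id. Stack=[E + F] ptr=3 lookahead=- remaining=[- id * num $]

Answer: 3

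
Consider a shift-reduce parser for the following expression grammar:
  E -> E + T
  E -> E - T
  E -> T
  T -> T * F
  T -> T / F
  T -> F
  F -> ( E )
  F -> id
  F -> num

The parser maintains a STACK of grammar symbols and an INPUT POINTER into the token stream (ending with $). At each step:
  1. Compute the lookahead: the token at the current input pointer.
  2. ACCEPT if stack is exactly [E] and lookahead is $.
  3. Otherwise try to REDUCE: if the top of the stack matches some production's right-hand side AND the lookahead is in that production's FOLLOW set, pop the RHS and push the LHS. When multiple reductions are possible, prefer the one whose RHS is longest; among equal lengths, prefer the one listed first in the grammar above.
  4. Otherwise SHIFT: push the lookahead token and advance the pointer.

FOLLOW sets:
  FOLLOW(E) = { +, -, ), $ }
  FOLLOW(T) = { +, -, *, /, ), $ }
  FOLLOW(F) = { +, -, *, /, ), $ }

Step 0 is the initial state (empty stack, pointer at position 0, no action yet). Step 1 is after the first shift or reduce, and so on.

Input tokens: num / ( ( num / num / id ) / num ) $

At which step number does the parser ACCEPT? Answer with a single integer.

Step 1: shift num. Stack=[num] ptr=1 lookahead=/ remaining=[/ ( ( num / num / id ) / num ) $]
Step 2: reduce F->num. Stack=[F] ptr=1 lookahead=/ remaining=[/ ( ( num / num / id ) / num ) $]
Step 3: reduce T->F. Stack=[T] ptr=1 lookahead=/ remaining=[/ ( ( num / num / id ) / num ) $]
Step 4: shift /. Stack=[T /] ptr=2 lookahead=( remaining=[( ( num / num / id ) / num ) $]
Step 5: shift (. Stack=[T / (] ptr=3 lookahead=( remaining=[( num / num / id ) / num ) $]
Step 6: shift (. Stack=[T / ( (] ptr=4 lookahead=num remaining=[num / num / id ) / num ) $]
Step 7: shift num. Stack=[T / ( ( num] ptr=5 lookahead=/ remaining=[/ num / id ) / num ) $]
Step 8: reduce F->num. Stack=[T / ( ( F] ptr=5 lookahead=/ remaining=[/ num / id ) / num ) $]
Step 9: reduce T->F. Stack=[T / ( ( T] ptr=5 lookahead=/ remaining=[/ num / id ) / num ) $]
Step 10: shift /. Stack=[T / ( ( T /] ptr=6 lookahead=num remaining=[num / id ) / num ) $]
Step 11: shift num. Stack=[T / ( ( T / num] ptr=7 lookahead=/ remaining=[/ id ) / num ) $]
Step 12: reduce F->num. Stack=[T / ( ( T / F] ptr=7 lookahead=/ remaining=[/ id ) / num ) $]
Step 13: reduce T->T / F. Stack=[T / ( ( T] ptr=7 lookahead=/ remaining=[/ id ) / num ) $]
Step 14: shift /. Stack=[T / ( ( T /] ptr=8 lookahead=id remaining=[id ) / num ) $]
Step 15: shift id. Stack=[T / ( ( T / id] ptr=9 lookahead=) remaining=[) / num ) $]
Step 16: reduce F->id. Stack=[T / ( ( T / F] ptr=9 lookahead=) remaining=[) / num ) $]
Step 17: reduce T->T / F. Stack=[T / ( ( T] ptr=9 lookahead=) remaining=[) / num ) $]
Step 18: reduce E->T. Stack=[T / ( ( E] ptr=9 lookahead=) remaining=[) / num ) $]
Step 19: shift ). Stack=[T / ( ( E )] ptr=10 lookahead=/ remaining=[/ num ) $]
Step 20: reduce F->( E ). Stack=[T / ( F] ptr=10 lookahead=/ remaining=[/ num ) $]
Step 21: reduce T->F. Stack=[T / ( T] ptr=10 lookahead=/ remaining=[/ num ) $]
Step 22: shift /. Stack=[T / ( T /] ptr=11 lookahead=num remaining=[num ) $]
Step 23: shift num. Stack=[T / ( T / num] ptr=12 lookahead=) remaining=[) $]
Step 24: reduce F->num. Stack=[T / ( T / F] ptr=12 lookahead=) remaining=[) $]
Step 25: reduce T->T / F. Stack=[T / ( T] ptr=12 lookahead=) remaining=[) $]
Step 26: reduce E->T. Stack=[T / ( E] ptr=12 lookahead=) remaining=[) $]
Step 27: shift ). Stack=[T / ( E )] ptr=13 lookahead=$ remaining=[$]
Step 28: reduce F->( E ). Stack=[T / F] ptr=13 lookahead=$ remaining=[$]
Step 29: reduce T->T / F. Stack=[T] ptr=13 lookahead=$ remaining=[$]
Step 30: reduce E->T. Stack=[E] ptr=13 lookahead=$ remaining=[$]
Step 31: accept. Stack=[E] ptr=13 lookahead=$ remaining=[$]

Answer: 31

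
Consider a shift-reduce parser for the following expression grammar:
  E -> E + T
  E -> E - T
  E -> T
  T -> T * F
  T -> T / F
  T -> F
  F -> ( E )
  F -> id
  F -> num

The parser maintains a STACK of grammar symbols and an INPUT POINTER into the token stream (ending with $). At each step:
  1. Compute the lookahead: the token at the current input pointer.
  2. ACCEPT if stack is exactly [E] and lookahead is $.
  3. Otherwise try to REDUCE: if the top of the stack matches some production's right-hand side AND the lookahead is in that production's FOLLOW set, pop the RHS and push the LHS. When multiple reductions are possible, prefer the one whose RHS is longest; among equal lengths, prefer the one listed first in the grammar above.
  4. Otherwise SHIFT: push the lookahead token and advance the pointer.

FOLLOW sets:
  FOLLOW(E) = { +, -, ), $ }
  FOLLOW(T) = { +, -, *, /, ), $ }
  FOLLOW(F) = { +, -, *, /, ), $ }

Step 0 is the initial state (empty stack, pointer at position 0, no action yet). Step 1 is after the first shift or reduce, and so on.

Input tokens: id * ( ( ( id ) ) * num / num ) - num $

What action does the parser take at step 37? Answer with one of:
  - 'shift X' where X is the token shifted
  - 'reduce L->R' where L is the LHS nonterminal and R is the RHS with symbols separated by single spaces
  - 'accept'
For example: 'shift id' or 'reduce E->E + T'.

Step 1: shift id. Stack=[id] ptr=1 lookahead=* remaining=[* ( ( ( id ) ) * num / num ) - num $]
Step 2: reduce F->id. Stack=[F] ptr=1 lookahead=* remaining=[* ( ( ( id ) ) * num / num ) - num $]
Step 3: reduce T->F. Stack=[T] ptr=1 lookahead=* remaining=[* ( ( ( id ) ) * num / num ) - num $]
Step 4: shift *. Stack=[T *] ptr=2 lookahead=( remaining=[( ( ( id ) ) * num / num ) - num $]
Step 5: shift (. Stack=[T * (] ptr=3 lookahead=( remaining=[( ( id ) ) * num / num ) - num $]
Step 6: shift (. Stack=[T * ( (] ptr=4 lookahead=( remaining=[( id ) ) * num / num ) - num $]
Step 7: shift (. Stack=[T * ( ( (] ptr=5 lookahead=id remaining=[id ) ) * num / num ) - num $]
Step 8: shift id. Stack=[T * ( ( ( id] ptr=6 lookahead=) remaining=[) ) * num / num ) - num $]
Step 9: reduce F->id. Stack=[T * ( ( ( F] ptr=6 lookahead=) remaining=[) ) * num / num ) - num $]
Step 10: reduce T->F. Stack=[T * ( ( ( T] ptr=6 lookahead=) remaining=[) ) * num / num ) - num $]
Step 11: reduce E->T. Stack=[T * ( ( ( E] ptr=6 lookahead=) remaining=[) ) * num / num ) - num $]
Step 12: shift ). Stack=[T * ( ( ( E )] ptr=7 lookahead=) remaining=[) * num / num ) - num $]
Step 13: reduce F->( E ). Stack=[T * ( ( F] ptr=7 lookahead=) remaining=[) * num / num ) - num $]
Step 14: reduce T->F. Stack=[T * ( ( T] ptr=7 lookahead=) remaining=[) * num / num ) - num $]
Step 15: reduce E->T. Stack=[T * ( ( E] ptr=7 lookahead=) remaining=[) * num / num ) - num $]
Step 16: shift ). Stack=[T * ( ( E )] ptr=8 lookahead=* remaining=[* num / num ) - num $]
Step 17: reduce F->( E ). Stack=[T * ( F] ptr=8 lookahead=* remaining=[* num / num ) - num $]
Step 18: reduce T->F. Stack=[T * ( T] ptr=8 lookahead=* remaining=[* num / num ) - num $]
Step 19: shift *. Stack=[T * ( T *] ptr=9 lookahead=num remaining=[num / num ) - num $]
Step 20: shift num. Stack=[T * ( T * num] ptr=10 lookahead=/ remaining=[/ num ) - num $]
Step 21: reduce F->num. Stack=[T * ( T * F] ptr=10 lookahead=/ remaining=[/ num ) - num $]
Step 22: reduce T->T * F. Stack=[T * ( T] ptr=10 lookahead=/ remaining=[/ num ) - num $]
Step 23: shift /. Stack=[T * ( T /] ptr=11 lookahead=num remaining=[num ) - num $]
Step 24: shift num. Stack=[T * ( T / num] ptr=12 lookahead=) remaining=[) - num $]
Step 25: reduce F->num. Stack=[T * ( T / F] ptr=12 lookahead=) remaining=[) - num $]
Step 26: reduce T->T / F. Stack=[T * ( T] ptr=12 lookahead=) remaining=[) - num $]
Step 27: reduce E->T. Stack=[T * ( E] ptr=12 lookahead=) remaining=[) - num $]
Step 28: shift ). Stack=[T * ( E )] ptr=13 lookahead=- remaining=[- num $]
Step 29: reduce F->( E ). Stack=[T * F] ptr=13 lookahead=- remaining=[- num $]
Step 30: reduce T->T * F. Stack=[T] ptr=13 lookahead=- remaining=[- num $]
Step 31: reduce E->T. Stack=[E] ptr=13 lookahead=- remaining=[- num $]
Step 32: shift -. Stack=[E -] ptr=14 lookahead=num remaining=[num $]
Step 33: shift num. Stack=[E - num] ptr=15 lookahead=$ remaining=[$]
Step 34: reduce F->num. Stack=[E - F] ptr=15 lookahead=$ remaining=[$]
Step 35: reduce T->F. Stack=[E - T] ptr=15 lookahead=$ remaining=[$]
Step 36: reduce E->E - T. Stack=[E] ptr=15 lookahead=$ remaining=[$]
Step 37: accept. Stack=[E] ptr=15 lookahead=$ remaining=[$]

Answer: accept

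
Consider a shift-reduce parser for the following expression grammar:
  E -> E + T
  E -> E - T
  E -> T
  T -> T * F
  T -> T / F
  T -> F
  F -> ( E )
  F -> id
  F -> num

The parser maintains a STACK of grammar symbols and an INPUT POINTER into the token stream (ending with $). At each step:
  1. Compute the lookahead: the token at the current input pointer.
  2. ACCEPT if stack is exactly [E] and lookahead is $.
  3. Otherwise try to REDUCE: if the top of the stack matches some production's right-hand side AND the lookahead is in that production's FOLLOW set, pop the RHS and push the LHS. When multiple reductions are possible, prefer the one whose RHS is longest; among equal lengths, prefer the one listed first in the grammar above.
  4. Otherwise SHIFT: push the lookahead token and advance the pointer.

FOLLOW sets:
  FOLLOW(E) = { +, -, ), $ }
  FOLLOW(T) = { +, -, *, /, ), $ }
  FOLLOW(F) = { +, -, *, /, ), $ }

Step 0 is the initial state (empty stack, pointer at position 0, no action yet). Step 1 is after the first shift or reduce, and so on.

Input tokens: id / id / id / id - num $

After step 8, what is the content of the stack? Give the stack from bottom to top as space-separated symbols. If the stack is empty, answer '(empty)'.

Step 1: shift id. Stack=[id] ptr=1 lookahead=/ remaining=[/ id / id / id - num $]
Step 2: reduce F->id. Stack=[F] ptr=1 lookahead=/ remaining=[/ id / id / id - num $]
Step 3: reduce T->F. Stack=[T] ptr=1 lookahead=/ remaining=[/ id / id / id - num $]
Step 4: shift /. Stack=[T /] ptr=2 lookahead=id remaining=[id / id / id - num $]
Step 5: shift id. Stack=[T / id] ptr=3 lookahead=/ remaining=[/ id / id - num $]
Step 6: reduce F->id. Stack=[T / F] ptr=3 lookahead=/ remaining=[/ id / id - num $]
Step 7: reduce T->T / F. Stack=[T] ptr=3 lookahead=/ remaining=[/ id / id - num $]
Step 8: shift /. Stack=[T /] ptr=4 lookahead=id remaining=[id / id - num $]

Answer: T /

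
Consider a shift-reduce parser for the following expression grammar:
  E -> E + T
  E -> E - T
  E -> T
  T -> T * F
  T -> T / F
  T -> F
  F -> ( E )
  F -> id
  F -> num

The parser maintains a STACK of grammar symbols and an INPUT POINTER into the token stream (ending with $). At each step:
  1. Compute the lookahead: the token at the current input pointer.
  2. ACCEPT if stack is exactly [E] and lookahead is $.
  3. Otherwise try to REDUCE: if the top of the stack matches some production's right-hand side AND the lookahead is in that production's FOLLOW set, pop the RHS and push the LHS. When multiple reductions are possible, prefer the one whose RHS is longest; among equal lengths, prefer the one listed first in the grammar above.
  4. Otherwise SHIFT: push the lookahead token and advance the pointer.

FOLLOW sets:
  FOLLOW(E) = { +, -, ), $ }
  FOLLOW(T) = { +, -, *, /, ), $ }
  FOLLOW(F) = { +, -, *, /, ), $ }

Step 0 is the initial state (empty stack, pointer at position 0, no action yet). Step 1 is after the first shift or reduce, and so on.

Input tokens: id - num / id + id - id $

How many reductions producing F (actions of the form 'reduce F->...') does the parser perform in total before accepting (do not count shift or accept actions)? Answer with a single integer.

Answer: 5

Derivation:
Step 1: shift id. Stack=[id] ptr=1 lookahead=- remaining=[- num / id + id - id $]
Step 2: reduce F->id. Stack=[F] ptr=1 lookahead=- remaining=[- num / id + id - id $]
Step 3: reduce T->F. Stack=[T] ptr=1 lookahead=- remaining=[- num / id + id - id $]
Step 4: reduce E->T. Stack=[E] ptr=1 lookahead=- remaining=[- num / id + id - id $]
Step 5: shift -. Stack=[E -] ptr=2 lookahead=num remaining=[num / id + id - id $]
Step 6: shift num. Stack=[E - num] ptr=3 lookahead=/ remaining=[/ id + id - id $]
Step 7: reduce F->num. Stack=[E - F] ptr=3 lookahead=/ remaining=[/ id + id - id $]
Step 8: reduce T->F. Stack=[E - T] ptr=3 lookahead=/ remaining=[/ id + id - id $]
Step 9: shift /. Stack=[E - T /] ptr=4 lookahead=id remaining=[id + id - id $]
Step 10: shift id. Stack=[E - T / id] ptr=5 lookahead=+ remaining=[+ id - id $]
Step 11: reduce F->id. Stack=[E - T / F] ptr=5 lookahead=+ remaining=[+ id - id $]
Step 12: reduce T->T / F. Stack=[E - T] ptr=5 lookahead=+ remaining=[+ id - id $]
Step 13: reduce E->E - T. Stack=[E] ptr=5 lookahead=+ remaining=[+ id - id $]
Step 14: shift +. Stack=[E +] ptr=6 lookahead=id remaining=[id - id $]
Step 15: shift id. Stack=[E + id] ptr=7 lookahead=- remaining=[- id $]
Step 16: reduce F->id. Stack=[E + F] ptr=7 lookahead=- remaining=[- id $]
Step 17: reduce T->F. Stack=[E + T] ptr=7 lookahead=- remaining=[- id $]
Step 18: reduce E->E + T. Stack=[E] ptr=7 lookahead=- remaining=[- id $]
Step 19: shift -. Stack=[E -] ptr=8 lookahead=id remaining=[id $]
Step 20: shift id. Stack=[E - id] ptr=9 lookahead=$ remaining=[$]
Step 21: reduce F->id. Stack=[E - F] ptr=9 lookahead=$ remaining=[$]
Step 22: reduce T->F. Stack=[E - T] ptr=9 lookahead=$ remaining=[$]
Step 23: reduce E->E - T. Stack=[E] ptr=9 lookahead=$ remaining=[$]
Step 24: accept. Stack=[E] ptr=9 lookahead=$ remaining=[$]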